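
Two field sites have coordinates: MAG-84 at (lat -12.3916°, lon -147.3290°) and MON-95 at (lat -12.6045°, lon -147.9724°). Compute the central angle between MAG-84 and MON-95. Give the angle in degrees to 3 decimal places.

Δφ = -0.2129°,  Δλ = -0.6434°
a = sin²(Δφ/2) + cos φ₁ cos φ₂ sin²(Δλ/2) = 0.000034
c = 2·arcsin(√a) = 0.011576 rad = 0.6633°

0.663°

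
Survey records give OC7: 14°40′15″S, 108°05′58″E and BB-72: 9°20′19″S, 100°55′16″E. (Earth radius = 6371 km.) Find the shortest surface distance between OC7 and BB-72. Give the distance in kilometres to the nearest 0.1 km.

980.1 km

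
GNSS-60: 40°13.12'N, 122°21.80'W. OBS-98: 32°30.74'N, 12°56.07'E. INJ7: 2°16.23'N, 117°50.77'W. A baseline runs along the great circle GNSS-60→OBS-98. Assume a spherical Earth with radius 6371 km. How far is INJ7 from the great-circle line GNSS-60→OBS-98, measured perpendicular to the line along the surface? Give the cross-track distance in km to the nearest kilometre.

GNSS-60: φ = +40.21867°, λ = -122.36333°
OBS-98: φ = +32.51233°, λ = +12.93450°
INJ7: φ = +2.27050°, λ = -117.84617°
δ₁₃ = central angle GNSS-60→INJ7 = 0.666165 rad  (haversine)
θ₁₃ = bearing GNSS-60→INJ7 = 172.684°,  θ₁₂ = bearing GNSS-60→OBS-98 = 36.644°
dₓₜ = R·arcsin(sin δ₁₃ · sin(θ₁₃ − θ₁₂)) = 6371·arcsin(0.61798·sin(136.040°)) = 2824.618 km
|dₓₜ| = 2824.618 km

2825 km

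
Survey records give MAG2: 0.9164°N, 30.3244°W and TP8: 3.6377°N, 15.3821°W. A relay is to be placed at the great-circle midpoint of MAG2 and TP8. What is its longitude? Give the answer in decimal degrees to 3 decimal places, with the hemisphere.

22.860°W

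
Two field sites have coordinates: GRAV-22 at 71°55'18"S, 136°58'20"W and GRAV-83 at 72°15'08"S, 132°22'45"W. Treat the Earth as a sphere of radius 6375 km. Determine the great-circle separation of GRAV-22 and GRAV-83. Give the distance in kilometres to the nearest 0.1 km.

161.4 km

GRAV-22: φ = -71.92167°, λ = -136.97222°
GRAV-83: φ = -72.25222°, λ = -132.37917°
Δφ = -0.3306°,  Δλ = 4.5931°
a = sin²(Δφ/2) + cos φ₁ cos φ₂ sin²(Δλ/2) = 0.000160
c = 2·arcsin(√a) = 0.025315 rad = 1.4505°
d = R·c = 6375 × 0.025315 = 161.4 km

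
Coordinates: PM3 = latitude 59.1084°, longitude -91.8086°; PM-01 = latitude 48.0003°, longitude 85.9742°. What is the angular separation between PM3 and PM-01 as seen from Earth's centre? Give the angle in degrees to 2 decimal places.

72.88°

Δφ = -11.1081°,  Δλ = 177.7828°
a = sin²(Δφ/2) + cos φ₁ cos φ₂ sin²(Δλ/2) = 0.352779
c = 2·arcsin(√a) = 1.271924 rad = 72.8759°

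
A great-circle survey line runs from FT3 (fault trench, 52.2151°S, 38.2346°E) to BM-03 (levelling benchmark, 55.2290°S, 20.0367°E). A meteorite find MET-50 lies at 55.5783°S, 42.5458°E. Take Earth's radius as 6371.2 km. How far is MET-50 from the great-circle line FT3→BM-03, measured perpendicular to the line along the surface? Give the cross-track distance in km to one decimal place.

δ₁₃ = central angle FT3→MET-50 = 0.073532 rad  (haversine)
θ₁₃ = bearing FT3→MET-50 = 144.661°,  θ₁₂ = bearing FT3→BM-03 = 247.131°
dₓₜ = R·arcsin(sin δ₁₃ · sin(θ₁₃ − θ₁₂)) = 6371.2·arcsin(0.07347·sin(-102.470°)) = -457.418 km
|dₓₜ| = 457.418 km

457.4 km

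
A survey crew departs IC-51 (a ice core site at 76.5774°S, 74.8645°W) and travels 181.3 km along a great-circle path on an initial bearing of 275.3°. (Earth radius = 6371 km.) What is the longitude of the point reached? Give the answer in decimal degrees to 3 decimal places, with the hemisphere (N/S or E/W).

81.751°W

δ = d/R = 181.3/6371 = 0.028457 rad
φ₂ = arcsin(sin φ₁ cos δ + cos φ₁ sin δ cos θ)
   = arcsin(-0.97268·0.99960 + 0.23213·0.02845·0.09237) = -76.33181°
λ₂ = λ₁ + atan2(sin θ sin δ cos φ₁, cos δ − sin φ₁ sin φ₂) = -81.75068°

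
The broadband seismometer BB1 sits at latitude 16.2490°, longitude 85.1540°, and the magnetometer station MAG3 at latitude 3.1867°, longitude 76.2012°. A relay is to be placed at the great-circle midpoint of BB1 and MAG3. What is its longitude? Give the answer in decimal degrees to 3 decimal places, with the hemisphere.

80.590°E

Bx = cos φ₂ cos Δλ = 0.986289,  By = cos φ₂ sin Δλ = -0.155380
φₘ = atan2(sin φ₁ + sin φ₂, √((cos φ₁ + Bx)² + By²)) = 9.74700°
λₘ = λ₁ + atan2(By, cos φ₁ + Bx) = 80.58966°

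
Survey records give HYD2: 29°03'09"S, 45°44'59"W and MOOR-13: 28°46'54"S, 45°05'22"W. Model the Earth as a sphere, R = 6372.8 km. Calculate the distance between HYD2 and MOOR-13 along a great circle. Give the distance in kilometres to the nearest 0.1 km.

HYD2: φ = -29.05250°, λ = -45.74972°
MOOR-13: φ = -28.78167°, λ = -45.08944°
Δφ = 0.2708°,  Δλ = 0.6603°
a = sin²(Δφ/2) + cos φ₁ cos φ₂ sin²(Δλ/2) = 0.000031
c = 2·arcsin(√a) = 0.011140 rad = 0.6383°
d = R·c = 6372.8 × 0.011140 = 71.0 km

71.0 km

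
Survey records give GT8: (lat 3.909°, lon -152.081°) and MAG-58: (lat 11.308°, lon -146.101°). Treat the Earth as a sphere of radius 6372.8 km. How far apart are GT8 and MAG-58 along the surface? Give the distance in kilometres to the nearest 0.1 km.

1054.2 km

Δφ = 7.3990°,  Δλ = 5.9800°
a = sin²(Δφ/2) + cos φ₁ cos φ₂ sin²(Δλ/2) = 0.006825
c = 2·arcsin(√a) = 0.165417 rad = 9.4777°
d = R·c = 6372.8 × 0.165417 = 1054.2 km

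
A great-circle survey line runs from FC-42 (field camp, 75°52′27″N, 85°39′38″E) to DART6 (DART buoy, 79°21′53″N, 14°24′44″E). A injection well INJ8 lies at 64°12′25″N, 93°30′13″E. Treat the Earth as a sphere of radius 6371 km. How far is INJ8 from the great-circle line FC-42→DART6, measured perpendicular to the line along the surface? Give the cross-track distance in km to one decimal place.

601.9 km

FC-42: φ = +75.87417°, λ = +85.66056°
DART6: φ = +79.36472°, λ = +14.41222°
INJ8: φ = +64.20694°, λ = +93.50361°
δ₁₃ = central angle FC-42→INJ8 = 0.208487 rad  (haversine)
θ₁₃ = bearing FC-42→INJ8 = 163.329°,  θ₁₂ = bearing FC-42→DART6 = 316.214°
dₓₜ = R·arcsin(sin δ₁₃ · sin(θ₁₃ − θ₁₂)) = 6371·arcsin(0.20698·sin(-152.884°)) = -601.926 km
|dₓₜ| = 601.926 km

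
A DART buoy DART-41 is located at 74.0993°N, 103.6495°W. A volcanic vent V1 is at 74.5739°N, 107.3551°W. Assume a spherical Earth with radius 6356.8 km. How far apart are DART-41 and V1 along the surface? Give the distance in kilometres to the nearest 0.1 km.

122.8 km

Δφ = 0.4746°,  Δλ = -3.7056°
a = sin²(Δφ/2) + cos φ₁ cos φ₂ sin²(Δλ/2) = 0.000093
c = 2·arcsin(√a) = 0.019322 rad = 1.1071°
d = R·c = 6356.8 × 0.019322 = 122.8 km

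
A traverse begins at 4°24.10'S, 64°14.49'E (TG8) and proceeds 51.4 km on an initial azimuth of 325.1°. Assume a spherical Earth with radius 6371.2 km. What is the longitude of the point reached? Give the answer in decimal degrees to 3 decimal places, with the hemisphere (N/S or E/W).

63.976°E

TG8: φ = -4.40167°, λ = +64.24150°
δ = d/R = 51.4/6371.2 = 0.008068 rad
φ₂ = arcsin(sin φ₁ cos δ + cos φ₁ sin δ cos θ)
   = arcsin(-0.07675·0.99997 + 0.99705·0.00807·0.82015) = -4.02252°
λ₂ = λ₁ + atan2(sin θ sin δ cos φ₁, cos δ − sin φ₁ sin φ₂) = 63.97638°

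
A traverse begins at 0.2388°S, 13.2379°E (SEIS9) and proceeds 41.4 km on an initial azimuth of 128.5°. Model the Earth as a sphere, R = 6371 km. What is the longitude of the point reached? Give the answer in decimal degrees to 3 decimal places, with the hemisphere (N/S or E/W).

13.529°E

δ = d/R = 41.4/6371 = 0.006498 rad
φ₂ = arcsin(sin φ₁ cos δ + cos φ₁ sin δ cos θ)
   = arcsin(-0.00417·0.99998 + 0.99999·0.00650·-0.62251) = -0.47057°
λ₂ = λ₁ + atan2(sin θ sin δ cos φ₁, cos δ − sin φ₁ sin φ₂) = 13.52929°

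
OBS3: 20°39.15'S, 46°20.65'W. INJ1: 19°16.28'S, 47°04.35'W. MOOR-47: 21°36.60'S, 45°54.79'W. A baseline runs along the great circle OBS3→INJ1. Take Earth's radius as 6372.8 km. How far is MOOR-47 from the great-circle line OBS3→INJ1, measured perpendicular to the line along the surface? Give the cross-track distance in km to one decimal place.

7.6 km

OBS3: φ = -20.65250°, λ = -46.34417°
INJ1: φ = -19.27133°, λ = -47.07250°
MOOR-47: φ = -21.61000°, λ = -45.91317°
δ₁₃ = central angle OBS3→MOOR-47 = 0.018125 rad  (haversine)
θ₁₃ = bearing OBS3→MOOR-47 = 157.302°,  θ₁₂ = bearing OBS3→INJ1 = 333.510°
dₓₜ = R·arcsin(sin δ₁₃ · sin(θ₁₃ − θ₁₂)) = 6372.8·arcsin(0.01812·sin(-176.208°)) = -7.639 km
|dₓₜ| = 7.639 km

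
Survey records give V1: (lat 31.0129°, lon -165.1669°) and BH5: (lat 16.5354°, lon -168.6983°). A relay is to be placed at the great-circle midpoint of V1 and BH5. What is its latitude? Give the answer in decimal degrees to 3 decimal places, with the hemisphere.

23.784°N

Bx = cos φ₂ cos Δλ = 0.956824,  By = cos φ₂ sin Δλ = -0.059048
φₘ = atan2(sin φ₁ + sin φ₂, √((cos φ₁ + Bx)² + By²)) = 23.78416°
λₘ = λ₁ + atan2(By, cos φ₁ + Bx) = -167.03143°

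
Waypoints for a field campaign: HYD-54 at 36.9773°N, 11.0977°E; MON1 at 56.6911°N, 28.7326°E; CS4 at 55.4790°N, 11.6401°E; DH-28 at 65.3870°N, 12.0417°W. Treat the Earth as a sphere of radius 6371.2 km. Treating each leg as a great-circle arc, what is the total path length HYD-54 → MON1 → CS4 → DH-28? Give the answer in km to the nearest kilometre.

5305 km

HYD-54→MON1: c = 0.400739 rad, d = 2553.19 km
MON1→CS4: c = 0.167344 rad, d = 1066.18 km
CS4→DH-28: c = 0.264553 rad, d = 1685.52 km
Total = 2553.19 + 1066.18 + 1685.52 = 5304.89 km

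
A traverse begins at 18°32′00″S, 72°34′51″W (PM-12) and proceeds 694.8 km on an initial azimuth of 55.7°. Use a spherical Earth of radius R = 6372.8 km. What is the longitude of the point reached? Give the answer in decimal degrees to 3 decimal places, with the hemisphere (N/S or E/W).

PM-12: φ = -18.53333°, λ = -72.58083°
δ = d/R = 694.8/6372.8 = 0.109026 rad
φ₂ = arcsin(sin φ₁ cos δ + cos φ₁ sin δ cos θ)
   = arcsin(-0.31786·0.99406 + 0.94814·0.10881·0.56353) = -14.94145°
λ₂ = λ₁ + atan2(sin θ sin δ cos φ₁, cos δ − sin φ₁ sin φ₂) = -67.24270°

67.243°W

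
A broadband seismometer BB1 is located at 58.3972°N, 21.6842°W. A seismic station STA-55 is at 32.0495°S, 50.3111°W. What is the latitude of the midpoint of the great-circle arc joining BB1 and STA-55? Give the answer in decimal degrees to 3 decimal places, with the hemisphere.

13.557°N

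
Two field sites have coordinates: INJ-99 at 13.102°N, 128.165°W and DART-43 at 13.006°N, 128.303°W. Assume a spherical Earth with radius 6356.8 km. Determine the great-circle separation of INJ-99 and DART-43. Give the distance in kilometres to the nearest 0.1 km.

18.3 km

Δφ = -0.0960°,  Δλ = -0.1380°
a = sin²(Δφ/2) + cos φ₁ cos φ₂ sin²(Δλ/2) = 0.000002
c = 2·arcsin(√a) = 0.002883 rad = 0.1652°
d = R·c = 6356.8 × 0.002883 = 18.3 km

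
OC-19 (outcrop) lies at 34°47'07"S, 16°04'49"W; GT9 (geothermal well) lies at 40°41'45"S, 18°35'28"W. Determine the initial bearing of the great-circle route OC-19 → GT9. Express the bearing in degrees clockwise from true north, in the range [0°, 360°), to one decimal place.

197.8°

OC-19: φ = -34.78528°, λ = -16.08028°
GT9: φ = -40.69583°, λ = -18.59111°
Δλ = -2.5108°
y = sin Δλ · cos φ₂ = -0.033215
x = cos φ₁ sin φ₂ − sin φ₁ cos φ₂ cos Δλ = -0.103391
θ = atan2(y, x) = -162.1903° → 197.8097° (mod 360°)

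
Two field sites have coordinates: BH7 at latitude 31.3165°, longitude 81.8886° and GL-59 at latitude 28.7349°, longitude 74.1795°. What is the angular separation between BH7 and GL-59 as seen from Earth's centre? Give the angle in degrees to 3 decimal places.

7.154°

Δφ = -2.5816°,  Δλ = -7.7091°
a = sin²(Δφ/2) + cos φ₁ cos φ₂ sin²(Δλ/2) = 0.003893
c = 2·arcsin(√a) = 0.124864 rad = 7.1542°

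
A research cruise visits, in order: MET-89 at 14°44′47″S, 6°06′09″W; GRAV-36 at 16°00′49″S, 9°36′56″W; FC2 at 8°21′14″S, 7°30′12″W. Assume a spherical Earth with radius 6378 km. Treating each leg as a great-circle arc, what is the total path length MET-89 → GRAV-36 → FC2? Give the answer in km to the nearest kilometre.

1286 km

MET-89: φ = -14.74639°, λ = -6.10250°
GRAV-36: φ = -16.01361°, λ = -9.61556°
FC2: φ = -8.35389°, λ = -7.50333°
MET-89→GRAV-36: c = 0.063118 rad, d = 402.57 km
GRAV-36→FC2: c = 0.138451 rad, d = 883.04 km
Total = 402.57 + 883.04 = 1285.61 km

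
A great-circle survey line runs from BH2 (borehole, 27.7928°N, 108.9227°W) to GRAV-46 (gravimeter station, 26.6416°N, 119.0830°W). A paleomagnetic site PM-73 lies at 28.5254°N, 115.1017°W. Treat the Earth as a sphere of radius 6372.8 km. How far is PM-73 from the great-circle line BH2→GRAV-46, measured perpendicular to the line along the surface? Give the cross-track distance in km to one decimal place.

147.9 km

δ₁₃ = central angle BH2→PM-73 = 0.095924 rad  (haversine)
θ₁₃ = bearing BH2→PM-73 = 279.111°,  θ₁₂ = bearing BH2→GRAV-46 = 265.086°
dₓₜ = R·arcsin(sin δ₁₃ · sin(θ₁₃ − θ₁₂)) = 6372.8·arcsin(0.09578·sin(14.025°)) = 147.928 km
|dₓₜ| = 147.928 km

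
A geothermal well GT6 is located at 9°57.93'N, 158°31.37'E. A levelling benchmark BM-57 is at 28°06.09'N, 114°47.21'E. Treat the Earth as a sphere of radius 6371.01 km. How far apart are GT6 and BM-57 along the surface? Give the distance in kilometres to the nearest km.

4984 km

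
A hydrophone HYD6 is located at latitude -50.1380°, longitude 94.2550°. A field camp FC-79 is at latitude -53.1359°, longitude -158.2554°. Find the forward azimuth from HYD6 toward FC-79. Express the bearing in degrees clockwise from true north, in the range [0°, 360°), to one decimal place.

Δλ = 107.4896°
y = sin Δλ · cos φ₂ = 0.572186
x = cos φ₁ sin φ₂ − sin φ₁ cos φ₂ cos Δλ = -0.651184
θ = atan2(y, x) = 138.6947° → 138.6947° (mod 360°)

138.7°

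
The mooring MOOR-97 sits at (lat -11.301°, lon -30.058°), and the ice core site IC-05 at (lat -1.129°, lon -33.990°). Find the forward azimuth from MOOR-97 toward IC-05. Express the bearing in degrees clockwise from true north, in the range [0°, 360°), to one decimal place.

Δλ = -3.9320°
y = sin Δλ · cos φ₂ = -0.068559
x = cos φ₁ sin φ₂ − sin φ₁ cos φ₂ cos Δλ = 0.176143
θ = atan2(y, x) = -21.2673° → 338.7327° (mod 360°)

338.7°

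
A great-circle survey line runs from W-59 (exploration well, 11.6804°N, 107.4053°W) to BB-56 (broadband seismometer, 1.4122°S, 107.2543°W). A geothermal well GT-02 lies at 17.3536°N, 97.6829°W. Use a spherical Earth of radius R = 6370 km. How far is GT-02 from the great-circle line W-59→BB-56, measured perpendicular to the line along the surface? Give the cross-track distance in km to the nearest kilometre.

1039 km

δ₁₃ = central angle W-59→GT-02 = 0.191725 rad  (haversine)
θ₁₃ = bearing W-59→GT-02 = 57.768°,  θ₁₂ = bearing W-59→BB-56 = 179.334°
dₓₜ = R·arcsin(sin δ₁₃ · sin(θ₁₃ − θ₁₂)) = 6370·arcsin(0.19055·sin(-121.565°)) = -1038.825 km
|dₓₜ| = 1038.825 km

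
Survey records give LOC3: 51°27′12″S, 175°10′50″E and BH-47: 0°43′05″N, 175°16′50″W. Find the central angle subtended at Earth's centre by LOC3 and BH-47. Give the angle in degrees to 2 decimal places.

LOC3: φ = -51.45333°, λ = +175.18056°
BH-47: φ = +0.71806°, λ = -175.28056°
Δφ = 52.1714°,  Δλ = 9.5389°
a = sin²(Δφ/2) + cos φ₁ cos φ₂ sin²(Δλ/2) = 0.197657
c = 2·arcsin(√a) = 0.921425 rad = 52.7937°

52.79°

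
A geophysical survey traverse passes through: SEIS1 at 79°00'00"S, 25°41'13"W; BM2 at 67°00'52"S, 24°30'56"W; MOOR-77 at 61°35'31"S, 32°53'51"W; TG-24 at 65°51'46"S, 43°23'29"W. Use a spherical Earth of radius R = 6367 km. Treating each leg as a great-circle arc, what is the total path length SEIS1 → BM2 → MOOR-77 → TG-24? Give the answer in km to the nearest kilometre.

2756 km

SEIS1: φ = -79.00000°, λ = -25.68694°
BM2: φ = -67.01444°, λ = -24.51556°
MOOR-77: φ = -61.59194°, λ = -32.89750°
TG-24: φ = -65.86278°, λ = -43.39139°
SEIS1→BM2: c = 0.209262 rad, d = 1332.37 km
BM2→MOOR-77: c = 0.113723 rad, d = 724.07 km
MOOR-77→TG-24: c = 0.109880 rad, d = 699.60 km
Total = 1332.37 + 724.07 + 699.60 = 2756.05 km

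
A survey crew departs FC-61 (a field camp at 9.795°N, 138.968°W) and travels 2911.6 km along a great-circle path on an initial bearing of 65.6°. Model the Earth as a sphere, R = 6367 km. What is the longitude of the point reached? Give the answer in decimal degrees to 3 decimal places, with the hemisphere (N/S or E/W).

δ = d/R = 2911.6/6367 = 0.457295 rad
φ₂ = arcsin(sin φ₁ cos δ + cos φ₁ sin δ cos θ)
   = arcsin(0.17012·0.89725 + 0.98542·0.44152·0.41310) = 19.41327°
λ₂ = λ₁ + atan2(sin θ sin δ cos φ₁, cos δ − sin φ₁ sin φ₂) = -113.73336°

113.733°W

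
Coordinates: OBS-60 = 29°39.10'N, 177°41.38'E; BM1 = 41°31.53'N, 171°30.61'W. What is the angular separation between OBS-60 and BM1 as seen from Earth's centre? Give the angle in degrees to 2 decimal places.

OBS-60: φ = +29.65167°, λ = +177.68967°
BM1: φ = +41.52550°, λ = -171.51017°
Δφ = 11.8738°,  Δλ = 10.8002°
a = sin²(Δφ/2) + cos φ₁ cos φ₂ sin²(Δλ/2) = 0.016461
c = 2·arcsin(√a) = 0.257309 rad = 14.7427°

14.74°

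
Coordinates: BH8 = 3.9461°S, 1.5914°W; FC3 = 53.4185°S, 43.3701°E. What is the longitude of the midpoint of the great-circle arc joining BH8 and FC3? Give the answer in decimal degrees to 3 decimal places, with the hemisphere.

14.935°E

Bx = cos φ₂ cos Δλ = 0.421694,  By = cos φ₂ sin Δλ = 0.421128
φₘ = atan2(sin φ₁ + sin φ₂, √((cos φ₁ + Bx)² + By²)) = -30.49302°
λₘ = λ₁ + atan2(By, cos φ₁ + Bx) = 14.93477°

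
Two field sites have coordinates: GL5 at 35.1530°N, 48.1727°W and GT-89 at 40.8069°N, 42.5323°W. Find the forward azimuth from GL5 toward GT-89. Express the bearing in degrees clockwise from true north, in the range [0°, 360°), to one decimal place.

36.5°

Δλ = 5.6404°
y = sin Δλ · cos φ₂ = 0.074393
x = cos φ₁ sin φ₂ − sin φ₁ cos φ₂ cos Δλ = 0.100629
θ = atan2(y, x) = 36.4748° → 36.4748° (mod 360°)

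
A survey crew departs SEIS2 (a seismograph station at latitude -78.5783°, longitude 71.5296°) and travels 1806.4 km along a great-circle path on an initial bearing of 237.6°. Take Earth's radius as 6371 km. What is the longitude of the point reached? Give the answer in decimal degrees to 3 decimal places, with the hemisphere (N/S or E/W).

8.108°W

δ = d/R = 1806.4/6371 = 0.283535 rad
φ₂ = arcsin(sin φ₁ cos δ + cos φ₁ sin δ cos θ)
   = arcsin(-0.98020·0.96007 + 0.19803·0.27975·-0.53583) = -76.10648°
λ₂ = λ₁ + atan2(sin θ sin δ cos φ₁, cos δ − sin φ₁ sin φ₂) = -8.10768°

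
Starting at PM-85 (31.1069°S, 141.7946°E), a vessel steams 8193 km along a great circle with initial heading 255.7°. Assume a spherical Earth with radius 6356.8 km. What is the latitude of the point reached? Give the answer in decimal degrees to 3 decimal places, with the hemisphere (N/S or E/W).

δ = d/R = 8193/6356.8 = 1.288856 rad
φ₂ = arcsin(sin φ₁ cos δ + cos φ₁ sin δ cos θ)
   = arcsin(-0.51664·0.27822 + 0.85620·0.96052·-0.24700) = -20.29602°
λ₂ = λ₁ + atan2(sin θ sin δ cos φ₁, cos δ − sin φ₁ sin φ₂) = 58.87708°

20.296°S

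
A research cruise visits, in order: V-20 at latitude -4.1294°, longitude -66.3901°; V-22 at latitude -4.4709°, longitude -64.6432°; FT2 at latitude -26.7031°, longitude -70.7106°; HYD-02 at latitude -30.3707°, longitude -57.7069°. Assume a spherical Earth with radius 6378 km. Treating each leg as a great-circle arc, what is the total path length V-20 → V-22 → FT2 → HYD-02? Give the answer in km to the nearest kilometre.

V-20→V-22: c = 0.030982 rad, d = 197.60 km
V-22→FT2: c = 0.401005 rad, d = 2557.61 km
FT2→HYD-02: c = 0.209253 rad, d = 1334.62 km
Total = 197.60 + 2557.61 + 1334.62 = 4089.83 km

4090 km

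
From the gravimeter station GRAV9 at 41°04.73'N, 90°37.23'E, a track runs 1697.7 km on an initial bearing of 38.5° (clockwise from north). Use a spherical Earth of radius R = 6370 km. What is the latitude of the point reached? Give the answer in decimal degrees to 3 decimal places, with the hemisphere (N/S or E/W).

52.117°N

GRAV9: φ = +41.07883°, λ = +90.62050°
δ = d/R = 1697.7/6370 = 0.266515 rad
φ₂ = arcsin(sin φ₁ cos δ + cos φ₁ sin δ cos θ)
   = arcsin(0.65710·0.96469 + 0.75381·0.26337·0.78261) = 52.11730°
λ₂ = λ₁ + atan2(sin θ sin δ cos φ₁, cos δ − sin φ₁ sin φ₂) = 106.10650°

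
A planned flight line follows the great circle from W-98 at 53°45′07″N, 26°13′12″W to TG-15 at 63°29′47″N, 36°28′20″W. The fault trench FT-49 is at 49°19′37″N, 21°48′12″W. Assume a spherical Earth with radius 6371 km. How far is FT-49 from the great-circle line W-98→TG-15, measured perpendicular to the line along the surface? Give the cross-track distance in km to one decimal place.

92.1 km

W-98: φ = +53.75194°, λ = -26.22000°
TG-15: φ = +63.49639°, λ = -36.47222°
FT-49: φ = +49.32694°, λ = -21.80333°
δ₁₃ = central angle W-98→FT-49 = 0.090863 rad  (haversine)
θ₁₃ = bearing W-98→FT-49 = 146.418°,  θ₁₂ = bearing W-98→TG-15 = 335.589°
dₓₜ = R·arcsin(sin δ₁₃ · sin(θ₁₃ − θ₁₂)) = 6371·arcsin(0.09074·sin(-189.171°)) = 92.139 km
|dₓₜ| = 92.139 km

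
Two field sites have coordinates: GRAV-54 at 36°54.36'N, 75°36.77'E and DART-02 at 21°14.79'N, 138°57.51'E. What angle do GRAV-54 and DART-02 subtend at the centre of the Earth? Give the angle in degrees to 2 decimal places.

GRAV-54: φ = +36.90600°, λ = +75.61283°
DART-02: φ = +21.24650°, λ = +138.95850°
Δφ = -15.6595°,  Δλ = 63.3457°
a = sin²(Δφ/2) + cos φ₁ cos φ₂ sin²(Δλ/2) = 0.224027
c = 2·arcsin(√a) = 0.986101 rad = 56.4994°

56.50°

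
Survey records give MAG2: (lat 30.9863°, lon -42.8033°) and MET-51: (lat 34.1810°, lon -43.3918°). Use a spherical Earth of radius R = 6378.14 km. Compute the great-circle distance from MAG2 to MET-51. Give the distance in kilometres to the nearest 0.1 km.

359.9 km

Δφ = 3.1947°,  Δλ = -0.5885°
a = sin²(Δφ/2) + cos φ₁ cos φ₂ sin²(Δλ/2) = 0.000796
c = 2·arcsin(√a) = 0.056425 rad = 3.2329°
d = R·c = 6378.14 × 0.056425 = 359.9 km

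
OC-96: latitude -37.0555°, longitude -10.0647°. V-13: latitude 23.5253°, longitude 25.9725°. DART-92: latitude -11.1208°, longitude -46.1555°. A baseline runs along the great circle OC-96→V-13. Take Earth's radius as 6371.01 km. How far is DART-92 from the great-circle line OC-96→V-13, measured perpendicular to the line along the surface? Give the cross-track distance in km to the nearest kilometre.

δ₁₃ = central angle OC-96→DART-92 = 0.724229 rad  (haversine)
θ₁₃ = bearing OC-96→DART-92 = 299.263°,  θ₁₂ = bearing OC-96→V-13 = 35.177°
dₓₜ = R·arcsin(sin δ₁₃ · sin(θ₁₃ − θ₁₂)) = 6371.01·arcsin(0.66256·sin(264.086°)) = -4584.140 km
|dₓₜ| = 4584.140 km

4584 km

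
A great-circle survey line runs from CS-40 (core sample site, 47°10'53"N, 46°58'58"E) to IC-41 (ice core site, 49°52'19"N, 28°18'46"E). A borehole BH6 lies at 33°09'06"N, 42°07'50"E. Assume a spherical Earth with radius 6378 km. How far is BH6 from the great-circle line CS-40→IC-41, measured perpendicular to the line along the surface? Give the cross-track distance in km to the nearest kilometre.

1613 km

CS-40: φ = +47.18139°, λ = +46.98278°
IC-41: φ = +49.87194°, λ = +28.31278°
BH6: φ = +33.15167°, λ = +42.13056°
δ₁₃ = central angle CS-40→BH6 = 0.253140 rad  (haversine)
θ₁₃ = bearing CS-40→BH6 = 196.425°,  θ₁₂ = bearing CS-40→IC-41 = 289.193°
dₓₜ = R·arcsin(sin δ₁₃ · sin(θ₁₃ − θ₁₂)) = 6378·arcsin(0.25045·sin(-92.768°)) = -1612.604 km
|dₓₜ| = 1612.604 km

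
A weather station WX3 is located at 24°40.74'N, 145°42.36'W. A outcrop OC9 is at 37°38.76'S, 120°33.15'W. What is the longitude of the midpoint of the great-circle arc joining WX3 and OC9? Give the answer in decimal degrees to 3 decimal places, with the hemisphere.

134.008°W

WX3: φ = +24.67900°, λ = -145.70600°
OC9: φ = -37.64600°, λ = -120.55250°
Bx = cos φ₂ cos Δλ = 0.716715,  By = cos φ₂ sin Δλ = 0.336550
φₘ = atan2(sin φ₁ + sin φ₂, √((cos φ₁ + Bx)² + By²)) = -6.64071°
λₘ = λ₁ + atan2(By, cos φ₁ + Bx) = -134.00765°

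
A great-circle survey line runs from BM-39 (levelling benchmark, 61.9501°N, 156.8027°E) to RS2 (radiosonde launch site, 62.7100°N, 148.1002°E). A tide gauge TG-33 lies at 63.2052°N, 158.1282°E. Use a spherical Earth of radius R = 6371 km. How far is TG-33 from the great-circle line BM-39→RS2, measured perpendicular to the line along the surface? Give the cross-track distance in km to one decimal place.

152.4 km

δ₁₃ = central angle BM-39→TG-33 = 0.024358 rad  (haversine)
θ₁₃ = bearing BM-39→TG-33 = 25.350°,  θ₁₂ = bearing BM-39→RS2 = 284.485°
dₓₜ = R·arcsin(sin δ₁₃ · sin(θ₁₃ − θ₁₂)) = 6371·arcsin(0.02436·sin(-259.134°)) = 152.402 km
|dₓₜ| = 152.402 km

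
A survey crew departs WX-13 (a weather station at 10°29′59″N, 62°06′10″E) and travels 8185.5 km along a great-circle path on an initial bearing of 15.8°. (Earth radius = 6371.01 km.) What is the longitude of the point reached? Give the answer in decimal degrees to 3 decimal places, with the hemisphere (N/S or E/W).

129.423°E

WX-13: φ = +10.49972°, λ = +62.10278°
δ = d/R = 8185.5/6371.01 = 1.284804 rad
φ₂ = arcsin(sin φ₁ cos δ + cos φ₁ sin δ cos θ)
   = arcsin(0.18223·0.28211 + 0.98326·0.95938·0.96222) = 73.55394°
λ₂ = λ₁ + atan2(sin θ sin δ cos φ₁, cos δ − sin φ₁ sin φ₂) = 129.42309°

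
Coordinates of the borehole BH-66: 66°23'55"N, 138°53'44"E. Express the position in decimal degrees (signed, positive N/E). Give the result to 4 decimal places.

+66.3986°, +138.8956°

lat: 66.3986° N → +66.3986°
lon: 138.8956° E → +138.8956°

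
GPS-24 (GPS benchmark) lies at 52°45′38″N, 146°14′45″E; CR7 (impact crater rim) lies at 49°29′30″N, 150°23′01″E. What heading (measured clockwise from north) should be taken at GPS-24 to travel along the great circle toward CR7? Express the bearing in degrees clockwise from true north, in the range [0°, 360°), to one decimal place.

GPS-24: φ = +52.76056°, λ = +146.24583°
CR7: φ = +49.49167°, λ = +150.38361°
Δλ = 4.1378°
y = sin Δλ · cos φ₂ = 0.046869
x = cos φ₁ sin φ₂ − sin φ₁ cos φ₂ cos Δλ = -0.055674
θ = atan2(y, x) = 139.9078° → 139.9078° (mod 360°)

139.9°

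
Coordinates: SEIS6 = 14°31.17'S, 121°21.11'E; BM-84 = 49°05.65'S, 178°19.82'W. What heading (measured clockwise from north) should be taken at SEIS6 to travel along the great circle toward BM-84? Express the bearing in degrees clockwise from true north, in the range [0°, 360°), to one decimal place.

SEIS6: φ = -14.51950°, λ = +121.35183°
BM-84: φ = -49.09417°, λ = -178.33033°
Δλ = 60.3178°
y = sin Δλ · cos φ₂ = 0.568896
x = cos φ₁ sin φ₂ − sin φ₁ cos φ₂ cos Δλ = -0.650354
θ = atan2(y, x) = 138.8222° → 138.8222° (mod 360°)

138.8°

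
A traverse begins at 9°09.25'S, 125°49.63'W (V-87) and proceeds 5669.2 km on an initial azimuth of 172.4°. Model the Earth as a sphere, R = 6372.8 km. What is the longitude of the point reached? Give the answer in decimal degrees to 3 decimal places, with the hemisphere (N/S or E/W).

114.198°W

V-87: φ = -9.15417°, λ = -125.82717°
δ = d/R = 5669.2/6372.8 = 0.889593 rad
φ₂ = arcsin(sin φ₁ cos δ + cos φ₁ sin δ cos θ)
   = arcsin(-0.15909·0.62973 + 0.98726·0.77682·-0.99122) = -59.35809°
λ₂ = λ₁ + atan2(sin θ sin δ cos φ₁, cos δ − sin φ₁ sin φ₂) = -114.19787°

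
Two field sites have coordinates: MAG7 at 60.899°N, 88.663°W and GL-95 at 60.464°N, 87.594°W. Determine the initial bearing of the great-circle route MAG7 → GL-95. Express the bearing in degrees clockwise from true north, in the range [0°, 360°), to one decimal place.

129.3°

Δλ = 1.0690°
y = sin Δλ · cos φ₂ = 0.009197
x = cos φ₁ sin φ₂ − sin φ₁ cos φ₂ cos Δλ = -0.007517
θ = atan2(y, x) = 129.2605° → 129.2605° (mod 360°)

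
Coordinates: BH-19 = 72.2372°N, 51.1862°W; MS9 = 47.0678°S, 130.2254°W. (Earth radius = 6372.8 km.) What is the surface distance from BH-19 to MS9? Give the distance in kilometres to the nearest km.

14585 km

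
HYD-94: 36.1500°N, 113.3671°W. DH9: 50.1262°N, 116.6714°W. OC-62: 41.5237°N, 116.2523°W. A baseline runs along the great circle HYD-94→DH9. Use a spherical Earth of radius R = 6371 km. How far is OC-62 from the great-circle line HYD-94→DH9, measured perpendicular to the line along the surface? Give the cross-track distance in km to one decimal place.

146.8 km

δ₁₃ = central angle HYD-94→OC-62 = 0.101644 rad  (haversine)
θ₁₃ = bearing HYD-94→OC-62 = 338.198°,  θ₁₂ = bearing HYD-94→DH9 = 351.323°
dₓₜ = R·arcsin(sin δ₁₃ · sin(θ₁₃ − θ₁₂)) = 6371·arcsin(0.10147·sin(-13.125°)) = -146.809 km
|dₓₜ| = 146.809 km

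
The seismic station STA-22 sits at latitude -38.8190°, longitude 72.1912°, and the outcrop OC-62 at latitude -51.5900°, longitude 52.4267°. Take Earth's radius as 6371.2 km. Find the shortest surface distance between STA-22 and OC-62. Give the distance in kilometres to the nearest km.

2089 km

Δφ = -12.7710°,  Δλ = -19.7645°
a = sin²(Δφ/2) + cos φ₁ cos φ₂ sin²(Δλ/2) = 0.026627
c = 2·arcsin(√a) = 0.327823 rad = 18.7829°
d = R·c = 6371.2 × 0.327823 = 2088.6 km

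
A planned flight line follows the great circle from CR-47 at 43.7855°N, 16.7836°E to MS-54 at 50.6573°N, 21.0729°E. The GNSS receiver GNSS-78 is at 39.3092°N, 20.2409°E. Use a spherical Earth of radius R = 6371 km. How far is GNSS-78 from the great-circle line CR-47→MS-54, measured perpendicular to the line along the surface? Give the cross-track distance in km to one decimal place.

456.4 km

δ₁₃ = central angle CR-47→GNSS-78 = 0.090218 rad  (haversine)
θ₁₃ = bearing CR-47→GNSS-78 = 148.809°,  θ₁₂ = bearing CR-47→MS-54 = 21.418°
dₓₜ = R·arcsin(sin δ₁₃ · sin(θ₁₃ − θ₁₂)) = 6371·arcsin(0.09010·sin(127.391°)) = 456.441 km
|dₓₜ| = 456.441 km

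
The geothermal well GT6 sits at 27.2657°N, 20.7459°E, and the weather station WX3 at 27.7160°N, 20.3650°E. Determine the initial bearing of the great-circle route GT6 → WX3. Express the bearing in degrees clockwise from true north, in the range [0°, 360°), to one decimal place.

Δλ = -0.3809°
y = sin Δλ · cos φ₂ = -0.005885
x = cos φ₁ sin φ₂ − sin φ₁ cos φ₂ cos Δλ = 0.007868
θ = atan2(y, x) = -36.7956° → 323.2044° (mod 360°)

323.2°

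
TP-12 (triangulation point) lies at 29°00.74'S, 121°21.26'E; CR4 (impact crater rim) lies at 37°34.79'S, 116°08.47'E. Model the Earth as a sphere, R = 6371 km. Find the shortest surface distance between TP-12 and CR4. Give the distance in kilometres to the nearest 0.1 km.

1068.3 km

TP-12: φ = -29.01233°, λ = +121.35433°
CR4: φ = -37.57983°, λ = +116.14117°
Δφ = -8.5675°,  Δλ = -5.2132°
a = sin²(Δφ/2) + cos φ₁ cos φ₂ sin²(Δλ/2) = 0.007013
c = 2·arcsin(√a) = 0.167682 rad = 9.6075°
d = R·c = 6371 × 0.167682 = 1068.3 km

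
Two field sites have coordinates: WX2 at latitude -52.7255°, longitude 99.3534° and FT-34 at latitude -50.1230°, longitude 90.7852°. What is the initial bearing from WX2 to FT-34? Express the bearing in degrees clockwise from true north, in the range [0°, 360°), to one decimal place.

292.6°

Δλ = -8.5682°
y = sin Δλ · cos φ₂ = -0.095521
x = cos φ₁ sin φ₂ − sin φ₁ cos φ₂ cos Δλ = 0.039713
θ = atan2(y, x) = -67.4252° → 292.5748° (mod 360°)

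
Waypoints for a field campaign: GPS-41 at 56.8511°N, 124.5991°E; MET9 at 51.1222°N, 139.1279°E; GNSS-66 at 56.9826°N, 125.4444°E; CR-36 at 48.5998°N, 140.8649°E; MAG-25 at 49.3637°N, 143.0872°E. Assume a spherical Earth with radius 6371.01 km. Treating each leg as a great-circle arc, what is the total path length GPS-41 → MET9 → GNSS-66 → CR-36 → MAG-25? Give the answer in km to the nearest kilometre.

GPS-41→MET9: c = 0.178957 rad, d = 1140.14 km
MET9→GNSS-66: c = 0.173037 rad, d = 1102.42 km
GNSS-66→CR-36: c = 0.217945 rad, d = 1388.53 km
CR-36→MAG-25: c = 0.028734 rad, d = 183.07 km
Total = 1140.14 + 1102.42 + 1388.53 + 183.07 = 3814.15 km

3814 km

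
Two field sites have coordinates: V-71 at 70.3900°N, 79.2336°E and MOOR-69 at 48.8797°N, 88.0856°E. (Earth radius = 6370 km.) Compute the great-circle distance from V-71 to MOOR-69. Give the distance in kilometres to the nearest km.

2437 km

Δφ = -21.5103°,  Δλ = 8.8520°
a = sin²(Δφ/2) + cos φ₁ cos φ₂ sin²(Δλ/2) = 0.036139
c = 2·arcsin(√a) = 0.382531 rad = 21.9174°
d = R·c = 6370 × 0.382531 = 2436.7 km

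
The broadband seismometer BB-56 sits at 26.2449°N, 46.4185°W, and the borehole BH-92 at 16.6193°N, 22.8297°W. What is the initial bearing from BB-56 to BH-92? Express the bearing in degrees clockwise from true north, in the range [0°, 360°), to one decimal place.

109.0°

Δλ = 23.5888°
y = sin Δλ · cos φ₂ = 0.383453
x = cos φ₁ sin φ₂ − sin φ₁ cos φ₂ cos Δλ = -0.131802
θ = atan2(y, x) = 108.9691° → 108.9691° (mod 360°)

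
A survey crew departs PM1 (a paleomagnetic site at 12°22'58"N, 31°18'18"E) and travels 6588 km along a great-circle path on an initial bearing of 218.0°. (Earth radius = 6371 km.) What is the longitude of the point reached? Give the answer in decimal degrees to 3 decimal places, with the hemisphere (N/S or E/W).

PM1: φ = +12.38278°, λ = +31.30500°
δ = d/R = 6588/6371 = 1.034061 rad
φ₂ = arcsin(sin φ₁ cos δ + cos φ₁ sin δ cos θ)
   = arcsin(0.21444·0.51133 + 0.97674·0.85938·-0.78801) = -33.49041°
λ₂ = λ₁ + atan2(sin θ sin δ cos φ₁, cos δ − sin φ₁ sin φ₂) = -8.07164°

8.072°W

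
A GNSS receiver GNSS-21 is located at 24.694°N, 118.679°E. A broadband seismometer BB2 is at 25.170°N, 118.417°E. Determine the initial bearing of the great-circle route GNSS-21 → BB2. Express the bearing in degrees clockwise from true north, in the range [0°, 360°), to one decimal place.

333.5°

Δλ = -0.2620°
y = sin Δλ · cos φ₂ = -0.004139
x = cos φ₁ sin φ₂ − sin φ₁ cos φ₂ cos Δλ = 0.008312
θ = atan2(y, x) = -26.4699° → 333.5301° (mod 360°)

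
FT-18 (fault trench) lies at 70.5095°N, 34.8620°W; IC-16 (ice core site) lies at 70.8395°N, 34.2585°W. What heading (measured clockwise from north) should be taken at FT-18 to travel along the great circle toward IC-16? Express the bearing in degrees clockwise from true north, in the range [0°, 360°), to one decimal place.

30.9°

Δλ = 0.6035°
y = sin Δλ · cos φ₂ = 0.003457
x = cos φ₁ sin φ₂ − sin φ₁ cos φ₂ cos Δλ = 0.005777
θ = atan2(y, x) = 30.8982° → 30.8982° (mod 360°)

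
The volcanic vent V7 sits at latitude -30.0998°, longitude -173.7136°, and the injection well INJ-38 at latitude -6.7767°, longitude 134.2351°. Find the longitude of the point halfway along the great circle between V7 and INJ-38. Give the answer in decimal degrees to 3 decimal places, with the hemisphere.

Bx = cos φ₂ cos Δλ = 0.610659,  By = cos φ₂ sin Δλ = -0.783052
φₘ = atan2(sin φ₁ + sin φ₂, √((cos φ₁ + Bx)² + By²)) = -20.34530°
λₘ = λ₁ + atan2(By, cos φ₁ + Bx) = 158.33639°

158.336°E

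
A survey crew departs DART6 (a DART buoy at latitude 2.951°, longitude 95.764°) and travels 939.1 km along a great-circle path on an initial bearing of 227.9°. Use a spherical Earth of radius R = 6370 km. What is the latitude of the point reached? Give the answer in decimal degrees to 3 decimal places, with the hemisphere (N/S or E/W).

δ = d/R = 939.1/6370 = 0.147425 rad
φ₂ = arcsin(sin φ₁ cos δ + cos φ₁ sin δ cos θ)
   = arcsin(0.05148·0.98915 + 0.99867·0.14689·-0.67043) = -2.71834°
λ₂ = λ₁ + atan2(sin θ sin δ cos φ₁, cos δ − sin φ₁ sin φ₂) = 89.49981°

2.718°S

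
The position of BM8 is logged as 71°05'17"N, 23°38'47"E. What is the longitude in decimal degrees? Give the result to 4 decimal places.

23° + 38′/60 + 47″/3600 = 23 + 0.63333 + 0.01306 = 23.6464°

23.6464°E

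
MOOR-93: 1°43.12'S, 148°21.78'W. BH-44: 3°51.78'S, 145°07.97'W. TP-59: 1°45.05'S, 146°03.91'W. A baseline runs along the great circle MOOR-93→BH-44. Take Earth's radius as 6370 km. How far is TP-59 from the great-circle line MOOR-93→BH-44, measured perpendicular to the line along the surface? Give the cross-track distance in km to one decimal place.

138.5 km

MOOR-93: φ = -1.71867°, λ = -148.36300°
BH-44: φ = -3.86300°, λ = -145.13283°
TP-59: φ = -1.75083°, λ = -146.06517°
δ₁₃ = central angle MOOR-93→TP-59 = 0.040090 rad  (haversine)
θ₁₃ = bearing MOOR-93→TP-59 = 90.837°,  θ₁₂ = bearing MOOR-93→BH-44 = 123.680°
dₓₜ = R·arcsin(sin δ₁₃ · sin(θ₁₃ − θ₁₂)) = 6370·arcsin(0.04008·sin(-32.842°)) = -138.472 km
|dₓₜ| = 138.472 km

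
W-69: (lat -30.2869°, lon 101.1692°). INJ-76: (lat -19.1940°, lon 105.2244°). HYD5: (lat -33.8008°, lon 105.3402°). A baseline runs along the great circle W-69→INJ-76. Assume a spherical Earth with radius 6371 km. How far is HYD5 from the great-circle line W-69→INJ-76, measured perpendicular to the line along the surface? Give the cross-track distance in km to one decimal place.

495.1 km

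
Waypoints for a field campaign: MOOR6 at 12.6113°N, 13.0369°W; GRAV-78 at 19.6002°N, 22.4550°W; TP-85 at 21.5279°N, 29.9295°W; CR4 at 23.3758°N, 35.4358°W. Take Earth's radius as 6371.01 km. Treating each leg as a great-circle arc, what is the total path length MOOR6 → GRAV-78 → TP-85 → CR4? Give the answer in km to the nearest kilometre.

2680 km

MOOR6→GRAV-78: c = 0.199440 rad, d = 1270.63 km
GRAV-78→TP-85: c = 0.126673 rad, d = 807.03 km
TP-85→CR4: c = 0.094483 rad, d = 601.95 km
Total = 1270.63 + 807.03 + 601.95 = 2679.62 km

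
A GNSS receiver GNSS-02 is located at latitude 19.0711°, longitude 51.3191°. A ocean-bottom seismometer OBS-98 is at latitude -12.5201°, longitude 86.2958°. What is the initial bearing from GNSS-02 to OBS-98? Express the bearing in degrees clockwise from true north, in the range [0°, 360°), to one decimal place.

129.8°

Δλ = 34.9767°
y = sin Δλ · cos φ₂ = 0.559612
x = cos φ₁ sin φ₂ − sin φ₁ cos φ₂ cos Δλ = -0.466244
θ = atan2(y, x) = 129.7996° → 129.7996° (mod 360°)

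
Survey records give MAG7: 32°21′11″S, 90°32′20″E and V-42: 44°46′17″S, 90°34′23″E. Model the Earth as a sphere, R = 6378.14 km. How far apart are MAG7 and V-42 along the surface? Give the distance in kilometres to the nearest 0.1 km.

MAG7: φ = -32.35306°, λ = +90.53889°
V-42: φ = -44.77139°, λ = +90.57306°
Δφ = -12.4183°,  Δλ = 0.0342°
a = sin²(Δφ/2) + cos φ₁ cos φ₂ sin²(Δλ/2) = 0.011698
c = 2·arcsin(√a) = 0.216741 rad = 12.4184°
d = R·c = 6378.14 × 0.216741 = 1382.4 km

1382.4 km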